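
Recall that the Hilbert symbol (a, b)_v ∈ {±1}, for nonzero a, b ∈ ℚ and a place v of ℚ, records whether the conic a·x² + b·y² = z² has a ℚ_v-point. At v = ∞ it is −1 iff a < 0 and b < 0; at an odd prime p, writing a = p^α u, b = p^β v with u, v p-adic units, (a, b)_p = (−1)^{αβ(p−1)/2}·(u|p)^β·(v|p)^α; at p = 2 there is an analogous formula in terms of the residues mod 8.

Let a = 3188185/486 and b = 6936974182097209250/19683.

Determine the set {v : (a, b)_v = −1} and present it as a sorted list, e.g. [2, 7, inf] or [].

Mod squares: a ≡ 2310, b ≡ 81510. Check v ∈ {∞, 2, 3, 5, 7, 11, 13, 19}.
v=∞: 2310 > 0 and 81510 > 0  ⇒  (a,b)_∞ = +1.
v=2: v_2(a)=-1, v_2(b)=1; units ≡ 3, 3 (mod 8); ε·ε+αω+βω = 1·1+-1·1+1·1 ≡ 1  ⇒  (a,b)_2 = -1.
v=7: a=7^3·(≡2), b=7^8·(≡2) mod 7; (2|7)=+1, (2|7)=+1; (−1)^{3·8·3}·(+1)^8·(+1)^3 = +1.
v=19: a=19^0·(≡9), b=19^1·(≡12) mod 19; (9|19)=+1, (12|19)=-1; (−1)^{0·1·9}·(+1)^1·(-1)^0 = +1.
v=5: a=5^1·(≡2), b=5^3·(≡3) mod 5; (2|5)=-1, (3|5)=-1; (−1)^{1·3·2}·(-1)^3·(-1)^1 = +1.
v=3: a=3^-5·(≡2), b=3^-9·(≡2) mod 3; (2|3)=-1, (2|3)=-1; (−1)^{-5·-9·1}·(-1)^-9·(-1)^-5 = -1.
v=13: a=13^2·(≡3), b=13^1·(≡4) mod 13; (3|13)=+1, (4|13)=+1; (−1)^{2·1·6}·(+1)^1·(+1)^2 = +1.
v=11: a=11^1·(≡9), b=11^7·(≡2) mod 11; (9|11)=+1, (2|11)=-1; (−1)^{1·7·5}·(+1)^7·(-1)^1 = +1.
(2310, 81510 / ℚ) ramifies at {2, 3}: a division algebra.

[2, 3]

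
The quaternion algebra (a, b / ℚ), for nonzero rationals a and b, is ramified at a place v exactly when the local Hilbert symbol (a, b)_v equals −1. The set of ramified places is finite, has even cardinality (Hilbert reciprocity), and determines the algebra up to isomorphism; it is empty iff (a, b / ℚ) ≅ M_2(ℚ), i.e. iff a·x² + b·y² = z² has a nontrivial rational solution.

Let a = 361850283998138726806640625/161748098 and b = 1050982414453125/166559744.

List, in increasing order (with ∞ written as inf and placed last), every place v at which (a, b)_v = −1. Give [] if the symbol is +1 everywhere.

[3, 13]

(a, b) ≡ (2, 213486) mod (ℚ^×)²; places V = {2, 3, 5, 7, 11, 13, 17, 23, ∞}.
(a,b)_3: α=10, u≡2; β=3, v≡2 (mod 3); (2|3)=-1, (2|3)=-1; sign (−1)^0·-1^3·-1^10 = -1.
(a,b)_17: α=-2, u≡2; β=-1, v≡3 (mod 17); (2|17)=+1, (3|17)=-1; sign (−1)^0·+1^-1·-1^-2 = +1.
(a,b)_2: α=-1, β=-15; u≡1, v≡7 (mod 8); ε(u)ε(v)=0·1, αω(v)=-1·0, βω(u)=-15·0; sum ≡ 0  ⇒  +1.
(a,b)_13: α=4, u≡2; β=-1, v≡3 (mod 13); (2|13)=-1, (3|13)=+1; sign (−1)^0·-1^-1·+1^4 = -1.
(a,b)_11: α=4, u≡6; β=2, v≡1 (mod 11); (6|11)=-1, (1|11)=+1; sign (−1)^0·-1^2·+1^4 = +1.
(a,b)_5: α=14, u≡3; β=8, v≡4 (mod 5); (3|5)=-1, (4|5)=+1; sign (−1)^0·-1^8·+1^14 = +1.
(a,b)_7: α=4, u≡1; β=7, v≡6 (mod 7); (1|7)=+1, (6|7)=-1; sign (−1)^0·+1^7·-1^4 = +1.
(a,b)_∞: sgn(2)=+, sgn(213486)=+, so +1.
(a,b)_23: α=-4, u≡6; β=-1, v≡2 (mod 23); (6|23)=+1, (2|23)=+1; sign (−1)^0·+1^-1·+1^-4 = +1.
(2, 213486 / ℚ) ramifies at {3, 13}: a division algebra.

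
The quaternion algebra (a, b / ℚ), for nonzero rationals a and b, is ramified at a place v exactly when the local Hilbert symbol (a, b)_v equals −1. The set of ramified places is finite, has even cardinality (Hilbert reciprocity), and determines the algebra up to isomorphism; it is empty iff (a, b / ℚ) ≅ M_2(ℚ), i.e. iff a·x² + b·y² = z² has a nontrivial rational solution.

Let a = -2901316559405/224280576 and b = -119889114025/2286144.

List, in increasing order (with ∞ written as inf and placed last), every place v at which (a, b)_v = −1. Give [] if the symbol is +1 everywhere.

Mod squares: a ≡ -60605, b ≡ -12121. Check v ∈ {∞, 2, 3, 5, 7, 11, 13, 17, 23, 31, 37}.
v=∞: -60605 < 0 and -12121 < 0  ⇒  (a,b)_∞ = -1.
v=2: v_2(a)=-14, v_2(b)=-6; units ≡ 3, 7 (mod 8); ε·ε+αω+βω = 1·1+-14·0+-6·1 ≡ 1  ⇒  (a,b)_2 = -1.
v=23: a=23^1·(≡5), b=23^1·(≡2) mod 23; (5|23)=-1, (2|23)=+1; (−1)^{1·1·11}·(-1)^1·(+1)^1 = +1.
v=11: a=11^2·(≡3), b=11^0·(≡4) mod 11; (3|11)=+1, (4|11)=+1; (−1)^{2·0·5}·(+1)^0·(+1)^2 = +1.
v=3: a=3^-4·(≡1), b=3^-6·(≡2) mod 3; (1|3)=+1, (2|3)=-1; (−1)^{-4·-6·1}·(+1)^-6·(-1)^-4 = +1.
v=17: a=17^3·(≡5), b=17^3·(≡4) mod 17; (5|17)=-1, (4|17)=+1; (−1)^{3·3·8}·(-1)^3·(+1)^3 = -1.
v=37: a=37^2·(≡27), b=37^2·(≡6) mod 37; (27|37)=+1, (6|37)=-1; (−1)^{2·2·18}·(+1)^2·(-1)^2 = +1.
v=13: a=13^-2·(≡4), b=13^0·(≡7) mod 13; (4|13)=+1, (7|13)=-1; (−1)^{-2·0·6}·(+1)^0·(-1)^-2 = +1.
v=5: a=5^1·(≡4), b=5^2·(≡1) mod 5; (4|5)=+1, (1|5)=+1; (−1)^{1·2·2}·(+1)^2·(+1)^1 = +1.
v=7: a=7^0·(≡1), b=7^-2·(≡5) mod 7; (1|7)=+1, (5|7)=-1; (−1)^{0·-2·3}·(+1)^-2·(-1)^0 = +1.
v=31: a=31^1·(≡23), b=31^1·(≡17) mod 31; (23|31)=-1, (17|31)=-1; (−1)^{1·1·15}·(-1)^1·(-1)^1 = -1.
|Ram(-60605, -12121)| = 4, even; anisotropic at {2, 17, 31, ∞}.

[2, 17, 31, inf]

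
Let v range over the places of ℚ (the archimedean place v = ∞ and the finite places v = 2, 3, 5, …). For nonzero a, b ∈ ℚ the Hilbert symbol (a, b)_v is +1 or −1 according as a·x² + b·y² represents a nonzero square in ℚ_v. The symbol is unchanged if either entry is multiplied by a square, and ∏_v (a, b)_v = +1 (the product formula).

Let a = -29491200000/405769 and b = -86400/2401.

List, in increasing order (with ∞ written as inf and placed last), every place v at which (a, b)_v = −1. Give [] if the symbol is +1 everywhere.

[2, inf]

Mod squares: a ≡ -5, b ≡ -6. Check v ∈ {∞, 2, 3, 5, 7, 13}.
v=7: a=7^-4·(≡4), b=7^-4·(≡1) mod 7; (4|7)=+1, (1|7)=+1; (−1)^{-4·-4·3}·(+1)^-4·(+1)^-4 = +1.
v=∞: -5 < 0 and -6 < 0  ⇒  (a,b)_∞ = -1.
v=3: a=3^2·(≡1), b=3^3·(≡1) mod 3; (1|3)=+1, (1|3)=+1; (−1)^{2·3·1}·(+1)^3·(+1)^2 = +1.
v=5: a=5^5·(≡4), b=5^2·(≡4) mod 5; (4|5)=+1, (4|5)=+1; (−1)^{5·2·2}·(+1)^2·(+1)^5 = +1.
v=2: v_2(a)=20, v_2(b)=7; units ≡ 3, 5 (mod 8); ε·ε+αω+βω = 1·0+20·1+7·1 ≡ 1  ⇒  (a,b)_2 = -1.
v=13: a=13^-2·(≡7), b=13^0·(≡7) mod 13; (7|13)=-1, (7|13)=-1; (−1)^{-2·0·6}·(-1)^0·(-1)^-2 = +1.
|Ram(-5, -6)| = 2, even; anisotropic at {2, ∞}.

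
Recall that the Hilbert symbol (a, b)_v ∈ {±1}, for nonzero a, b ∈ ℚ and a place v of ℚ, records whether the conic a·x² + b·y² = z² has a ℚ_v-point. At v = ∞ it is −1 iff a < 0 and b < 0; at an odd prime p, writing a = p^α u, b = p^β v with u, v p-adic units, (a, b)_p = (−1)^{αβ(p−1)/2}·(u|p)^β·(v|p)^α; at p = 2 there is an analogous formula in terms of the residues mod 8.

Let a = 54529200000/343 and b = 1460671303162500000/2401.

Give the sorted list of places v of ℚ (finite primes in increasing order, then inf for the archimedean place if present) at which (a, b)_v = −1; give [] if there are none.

[2, 7]

(a, b) ≡ (13090, 26) mod (ℚ^×)²; places V = {2, 3, 5, 7, 11, 13, 17, ∞}.
(a,b)_2: α=7, β=5; u≡1, v≡5 (mod 8); ε(u)ε(v)=0·0, αω(v)=7·1, βω(u)=5·0; sum ≡ 1  ⇒  -1.
(a,b)_13: α=0, u≡3; β=5, v≡7 (mod 13); (3|13)=+1, (7|13)=-1; sign (−1)^0·+1^5·-1^0 = +1.
(a,b)_3: α=6, u≡1; β=2, v≡2 (mod 3); (1|3)=+1, (2|3)=-1; sign (−1)^0·+1^2·-1^6 = +1.
(a,b)_17: α=1, u≡11; β=2, v≡15 (mod 17); (11|17)=-1, (15|17)=+1; sign (−1)^0·-1^2·+1^1 = +1.
(a,b)_11: α=1, u≡8; β=2, v≡3 (mod 11); (8|11)=-1, (3|11)=+1; sign (−1)^0·-1^2·+1^1 = +1.
(a,b)_∞: sgn(13090)=+, sgn(26)=+, so +1.
(a,b)_7: α=-3, u≡2; β=-4, v≡5 (mod 7); (2|7)=+1, (5|7)=-1; sign (−1)^0·+1^-4·-1^-3 = -1.
(a,b)_5: α=5, u≡3; β=8, v≡1 (mod 5); (3|5)=-1, (1|5)=+1; sign (−1)^0·-1^8·+1^5 = +1.
|Ram(13090, 26)| = 2, even; anisotropic at {2, 7}.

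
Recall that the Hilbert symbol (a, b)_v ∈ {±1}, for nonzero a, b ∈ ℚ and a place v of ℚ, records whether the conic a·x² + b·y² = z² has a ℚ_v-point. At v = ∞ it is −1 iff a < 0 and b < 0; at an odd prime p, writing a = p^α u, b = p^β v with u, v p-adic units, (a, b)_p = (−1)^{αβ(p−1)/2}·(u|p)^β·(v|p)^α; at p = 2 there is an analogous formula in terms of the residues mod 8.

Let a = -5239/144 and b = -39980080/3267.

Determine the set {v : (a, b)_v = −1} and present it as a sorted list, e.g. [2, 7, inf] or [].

[3, inf]

Mod squares: a ≡ -31, b ≡ -152985. Check v ∈ {∞, 2, 3, 5, 7, 11, 13, 31, 47}.
v=2: v_2(a)=-4, v_2(b)=4; units ≡ 1, 7 (mod 8); ε·ε+αω+βω = 0·1+-4·0+4·0 ≡ 0  ⇒  (a,b)_2 = +1.
v=47: a=47^0·(≡24), b=47^1·(≡26) mod 47; (24|47)=+1, (26|47)=-1; (−1)^{0·1·23}·(+1)^1·(-1)^0 = +1.
v=31: a=31^1·(≡21), b=31^1·(≡14) mod 31; (21|31)=-1, (14|31)=+1; (−1)^{1·1·15}·(-1)^1·(+1)^1 = +1.
v=5: a=5^0·(≡4), b=5^1·(≡2) mod 5; (4|5)=+1, (2|5)=-1; (−1)^{0·1·2}·(+1)^1·(-1)^0 = +1.
v=11: a=11^0·(≡8), b=11^-2·(≡5) mod 11; (8|11)=-1, (5|11)=+1; (−1)^{0·-2·5}·(-1)^-2·(+1)^0 = +1.
v=3: a=3^-2·(≡2), b=3^-3·(≡2) mod 3; (2|3)=-1, (2|3)=-1; (−1)^{-2·-3·1}·(-1)^-3·(-1)^-2 = -1.
v=13: a=13^2·(≡8), b=13^0·(≡4) mod 13; (8|13)=-1, (4|13)=+1; (−1)^{2·0·6}·(-1)^0·(+1)^2 = +1.
v=7: a=7^0·(≡1), b=7^3·(≡5) mod 7; (1|7)=+1, (5|7)=-1; (−1)^{0·3·3}·(+1)^3·(-1)^0 = +1.
v=∞: -31 < 0 and -152985 < 0  ⇒  (a,b)_∞ = -1.
|Ram(-31, -152985)| = 2, even; anisotropic at {3, ∞}.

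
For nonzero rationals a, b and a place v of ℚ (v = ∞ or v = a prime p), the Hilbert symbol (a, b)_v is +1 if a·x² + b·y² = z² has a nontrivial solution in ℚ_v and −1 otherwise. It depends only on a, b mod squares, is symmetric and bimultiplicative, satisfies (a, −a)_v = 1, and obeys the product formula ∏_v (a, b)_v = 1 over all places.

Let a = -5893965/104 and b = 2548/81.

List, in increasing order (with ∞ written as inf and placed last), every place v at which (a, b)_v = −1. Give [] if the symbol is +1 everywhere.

(a, b) ≡ (-4290, 13) mod (ℚ^×)²; places V = {2, 3, 5, 7, 11, 13, ∞}.
(a,b)_13: α=-1, u≡5; β=1, v≡9 (mod 13); (5|13)=-1, (9|13)=+1; sign (−1)^0·-1^1·+1^-1 = -1.
(a,b)_11: α=1, u≡10; β=0, v≡10 (mod 11); (10|11)=-1, (10|11)=-1; sign (−1)^0·-1^0·-1^1 = -1.
(a,b)_3: α=7, u≡1; β=-4, v≡1 (mod 3); (1|3)=+1, (1|3)=+1; sign (−1)^0·+1^-4·+1^7 = +1.
(a,b)_7: α=2, u≡4; β=2, v≡6 (mod 7); (4|7)=+1, (6|7)=-1; sign (−1)^0·+1^2·-1^2 = +1.
(a,b)_∞: sgn(-4290)=−, sgn(13)=+, so +1.
(a,b)_2: α=-3, β=2; u≡7, v≡5 (mod 8); ε(u)ε(v)=1·0, αω(v)=-3·1, βω(u)=2·0; sum ≡ 1  ⇒  -1.
(a,b)_5: α=1, u≡3; β=0, v≡3 (mod 5); (3|5)=-1, (3|5)=-1; sign (−1)^0·-1^0·-1^1 = -1.
Ram(-4290, 13) = {2, 5, 11, 13}; no ℚ_2-point on the conic.

[2, 5, 11, 13]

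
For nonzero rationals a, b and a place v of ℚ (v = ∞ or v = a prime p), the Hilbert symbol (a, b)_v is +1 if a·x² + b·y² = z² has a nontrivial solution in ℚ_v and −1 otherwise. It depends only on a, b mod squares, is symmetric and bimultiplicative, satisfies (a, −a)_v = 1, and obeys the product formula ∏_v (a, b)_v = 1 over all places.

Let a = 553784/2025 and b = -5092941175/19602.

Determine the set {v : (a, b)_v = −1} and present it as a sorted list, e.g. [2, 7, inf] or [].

(a, b) ≡ (138446, -169694) mod (ℚ^×)²; places V = {2, 3, 5, 7, 11, 17, 23, 29, 31, ∞}.
(a,b)_∞: sgn(138446)=+, sgn(-169694)=−, so +1.
(a,b)_29: α=1, u≡3; β=0, v≡3 (mod 29); (3|29)=-1, (3|29)=-1; sign (−1)^0·-1^0·-1^1 = -1.
(a,b)_7: α=1, u≡6; β=5, v≡6 (mod 7); (6|7)=-1, (6|7)=-1; sign (−1)^1·-1^5·-1^1 = -1.
(a,b)_11: α=1, u≡8; β=-2, v≡1 (mod 11); (8|11)=-1, (1|11)=+1; sign (−1)^0·-1^-2·+1^1 = +1.
(a,b)_31: α=1, u≡7; β=1, v≡26 (mod 31); (7|31)=+1, (26|31)=-1; sign (−1)^1·+1^1·-1^1 = +1.
(a,b)_23: α=0, u≡13; β=1, v≡19 (mod 23); (13|23)=+1, (19|23)=-1; sign (−1)^0·+1^1·-1^0 = +1.
(a,b)_17: α=0, u≡13; β=1, v≡3 (mod 17); (13|17)=+1, (3|17)=-1; sign (−1)^0·+1^1·-1^0 = +1.
(a,b)_5: α=-2, u≡4; β=2, v≡4 (mod 5); (4|5)=+1, (4|5)=+1; sign (−1)^0·+1^2·+1^-2 = +1.
(a,b)_3: α=-4, u≡2; β=-4, v≡1 (mod 3); (2|3)=-1, (1|3)=+1; sign (−1)^0·-1^-4·+1^-4 = +1.
(a,b)_2: α=3, β=-1; u≡7, v≡1 (mod 8); ε(u)ε(v)=1·0, αω(v)=3·0, βω(u)=-1·0; sum ≡ 0  ⇒  +1.
Ram(138446, -169694) = {7, 29}; no ℚ_7-point on the conic.

[7, 29]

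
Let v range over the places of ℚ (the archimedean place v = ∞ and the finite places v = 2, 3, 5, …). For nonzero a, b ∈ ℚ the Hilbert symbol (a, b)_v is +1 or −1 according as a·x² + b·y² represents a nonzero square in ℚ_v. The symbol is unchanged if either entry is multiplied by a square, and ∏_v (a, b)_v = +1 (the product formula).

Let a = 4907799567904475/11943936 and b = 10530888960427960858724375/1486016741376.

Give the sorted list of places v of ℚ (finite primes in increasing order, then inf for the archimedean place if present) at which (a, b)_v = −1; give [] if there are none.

Mod squares: a ≡ 11, b ≡ 3306. Check v ∈ {∞, 2, 3, 5, 7, 11, 17, 19, 29, 41}.
v=2: v_2(a)=-14, v_2(b)=-23; units ≡ 3, 5 (mod 8); ε·ε+αω+βω = 1·0+-14·1+-23·1 ≡ 1  ⇒  (a,b)_2 = -1.
v=41: a=41^2·(≡26), b=41^2·(≡38) mod 41; (26|41)=-1, (38|41)=-1; (−1)^{2·2·20}·(-1)^2·(-1)^2 = +1.
v=11: a=11^3·(≡1), b=11^4·(≡2) mod 11; (1|11)=+1, (2|11)=-1; (−1)^{3·4·5}·(+1)^4·(-1)^3 = -1.
v=19: a=19^2·(≡4), b=19^3·(≡8) mod 19; (4|19)=+1, (8|19)=-1; (−1)^{2·3·9}·(+1)^3·(-1)^2 = +1.
v=3: a=3^-6·(≡2), b=3^-11·(≡1) mod 3; (2|3)=-1, (1|3)=+1; (−1)^{-6·-11·1}·(-1)^-11·(+1)^-6 = -1.
v=5: a=5^2·(≡4), b=5^4·(≡4) mod 5; (4|5)=+1, (4|5)=+1; (−1)^{2·4·2}·(+1)^4·(+1)^2 = +1.
v=7: a=7^0·(≡1), b=7^2·(≡4) mod 7; (1|7)=+1, (4|7)=+1; (−1)^{0·2·3}·(+1)^2·(+1)^0 = +1.
v=17: a=17^2·(≡3), b=17^4·(≡1) mod 17; (3|17)=-1, (1|17)=+1; (−1)^{2·4·8}·(-1)^4·(+1)^2 = +1.
v=29: a=29^2·(≡19), b=29^3·(≡12) mod 29; (19|29)=-1, (12|29)=-1; (−1)^{2·3·14}·(-1)^3·(-1)^2 = -1.
v=∞: 11 > 0 and 3306 > 0  ⇒  (a,b)_∞ = +1.
Ram(11, 3306) = {2, 3, 11, 29}; no ℚ_2-point on the conic.

[2, 3, 11, 29]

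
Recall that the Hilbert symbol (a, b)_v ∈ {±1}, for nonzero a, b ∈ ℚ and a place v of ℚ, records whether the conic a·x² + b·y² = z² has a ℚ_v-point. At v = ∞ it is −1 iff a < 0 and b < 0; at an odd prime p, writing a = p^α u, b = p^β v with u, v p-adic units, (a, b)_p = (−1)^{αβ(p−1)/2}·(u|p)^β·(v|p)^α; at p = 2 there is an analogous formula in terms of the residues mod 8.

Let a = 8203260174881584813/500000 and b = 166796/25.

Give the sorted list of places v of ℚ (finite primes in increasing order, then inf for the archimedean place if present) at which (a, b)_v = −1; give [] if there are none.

Mod squares: a ≡ 9229946, b ≡ 851. Check v ∈ {∞, 2, 5, 7, 11, 13, 17, 23, 29, 37}.
v=17: a=17^1·(≡1), b=17^0·(≡16) mod 17; (1|17)=+1, (16|17)=+1; (−1)^{1·0·8}·(+1)^0·(+1)^1 = +1.
v=2: v_2(a)=-5, v_2(b)=2; units ≡ 5, 3 (mod 8); ε·ε+αω+βω = 0·1+-5·1+2·1 ≡ 1  ⇒  (a,b)_2 = -1.
v=∞: 9229946 > 0 and 851 > 0  ⇒  (a,b)_∞ = +1.
v=29: a=29^1·(≡16), b=29^0·(≡3) mod 29; (16|29)=+1, (3|29)=-1; (−1)^{1·0·14}·(+1)^0·(-1)^1 = -1.
v=7: a=7^6·(≡6), b=7^2·(≡4) mod 7; (6|7)=-1, (4|7)=+1; (−1)^{6·2·3}·(-1)^2·(+1)^6 = +1.
v=37: a=37^1·(≡9), b=37^1·(≡19) mod 37; (9|37)=+1, (19|37)=-1; (−1)^{1·1·18}·(+1)^1·(-1)^1 = -1.
v=11: a=11^1·(≡10), b=11^0·(≡1) mod 11; (10|11)=-1, (1|11)=+1; (−1)^{1·0·5}·(-1)^0·(+1)^1 = +1.
v=13: a=13^4·(≡5), b=13^0·(≡7) mod 13; (5|13)=-1, (7|13)=-1; (−1)^{4·0·6}·(-1)^0·(-1)^4 = +1.
v=23: a=23^3·(≡22), b=23^1·(≡15) mod 23; (22|23)=-1, (15|23)=-1; (−1)^{3·1·11}·(-1)^1·(-1)^3 = -1.
v=5: a=5^-6·(≡4), b=5^-2·(≡1) mod 5; (4|5)=+1, (1|5)=+1; (−1)^{-6·-2·2}·(+1)^-2·(+1)^-6 = +1.
Ram(9229946, 851) = {2, 23, 29, 37}; no ℚ_2-point on the conic.

[2, 23, 29, 37]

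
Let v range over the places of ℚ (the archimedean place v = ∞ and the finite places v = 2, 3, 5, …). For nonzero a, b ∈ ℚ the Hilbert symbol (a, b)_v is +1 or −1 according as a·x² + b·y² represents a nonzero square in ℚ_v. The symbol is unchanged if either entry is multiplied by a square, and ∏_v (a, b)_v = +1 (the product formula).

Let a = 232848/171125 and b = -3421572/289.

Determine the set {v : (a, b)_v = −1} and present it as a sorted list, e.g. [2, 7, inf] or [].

(a, b) ≡ (165, -33) mod (ℚ^×)²; places V = {2, 3, 5, 7, 11, 17, 23, 37, ∞}.
(a,b)_5: α=-3, u≡2; β=0, v≡2 (mod 5); (2|5)=-1, (2|5)=-1; sign (−1)^0·-1^0·-1^-3 = -1.
(a,b)_17: α=0, u≡11; β=-2, v≡1 (mod 17); (11|17)=-1, (1|17)=+1; sign (−1)^0·-1^-2·+1^0 = +1.
(a,b)_23: α=0, u≡13; β=2, v≡12 (mod 23); (13|23)=+1, (12|23)=+1; sign (−1)^0·+1^2·+1^0 = +1.
(a,b)_11: α=1, u≡9; β=1, v≡2 (mod 11); (9|11)=+1, (2|11)=-1; sign (−1)^1·+1^1·-1^1 = +1.
(a,b)_7: α=2, u≡2; β=2, v≡2 (mod 7); (2|7)=+1, (2|7)=+1; sign (−1)^0·+1^2·+1^2 = +1.
(a,b)_2: α=4, β=2; u≡5, v≡7 (mod 8); ε(u)ε(v)=0·1, αω(v)=4·0, βω(u)=2·1; sum ≡ 0  ⇒  +1.
(a,b)_3: α=3, u≡1; β=1, v≡1 (mod 3); (1|3)=+1, (1|3)=+1; sign (−1)^1·+1^1·+1^3 = -1.
(a,b)_37: α=-2, u≡19; β=0, v≡26 (mod 37); (19|37)=-1, (26|37)=+1; sign (−1)^0·-1^0·+1^-2 = +1.
(a,b)_∞: sgn(165)=+, sgn(-33)=−, so +1.
Ram(165, -33) = {3, 5}; no ℚ_3-point on the conic.

[3, 5]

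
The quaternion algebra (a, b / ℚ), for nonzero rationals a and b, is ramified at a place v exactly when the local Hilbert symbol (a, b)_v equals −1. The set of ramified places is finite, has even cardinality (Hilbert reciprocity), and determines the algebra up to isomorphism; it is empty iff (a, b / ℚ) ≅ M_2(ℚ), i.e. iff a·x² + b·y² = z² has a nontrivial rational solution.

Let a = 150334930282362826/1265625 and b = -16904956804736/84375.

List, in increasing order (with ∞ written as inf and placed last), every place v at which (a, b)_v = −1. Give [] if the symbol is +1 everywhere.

Mod squares: a ≡ 154, b ≡ -390. Check v ∈ {∞, 2, 3, 5, 7, 11, 13, 17}.
v=7: a=7^11·(≡4), b=7^4·(≡4) mod 7; (4|7)=+1, (4|7)=+1; (−1)^{11·4·3}·(+1)^4·(+1)^11 = +1.
v=13: a=13^4·(≡2), b=13^1·(≡9) mod 13; (2|13)=-1, (9|13)=+1; (−1)^{4·1·6}·(-1)^1·(+1)^4 = -1.
v=5: a=5^-6·(≡1), b=5^-5·(≡2) mod 5; (1|5)=+1, (2|5)=-1; (−1)^{-6·-5·2}·(+1)^-5·(-1)^-6 = +1.
v=2: v_2(a)=1, v_2(b)=7; units ≡ 5, 5 (mod 8); ε·ε+αω+βω = 0·0+1·1+7·1 ≡ 0  ⇒  (a,b)_2 = +1.
v=17: a=17^0·(≡8), b=17^2·(≡8) mod 17; (8|17)=+1, (8|17)=+1; (−1)^{0·2·8}·(+1)^2·(+1)^0 = +1.
v=∞: 154 > 0 and -390 < 0  ⇒  (a,b)_∞ = +1.
v=3: a=3^-4·(≡1), b=3^-3·(≡2) mod 3; (1|3)=+1, (2|3)=-1; (−1)^{-4·-3·1}·(+1)^-3·(-1)^-4 = +1.
v=11: a=11^3·(≡9), b=11^4·(≡10) mod 11; (9|11)=+1, (10|11)=-1; (−1)^{3·4·5}·(+1)^4·(-1)^3 = -1.
|Ram(154, -390)| = 2, even; anisotropic at {11, 13}.

[11, 13]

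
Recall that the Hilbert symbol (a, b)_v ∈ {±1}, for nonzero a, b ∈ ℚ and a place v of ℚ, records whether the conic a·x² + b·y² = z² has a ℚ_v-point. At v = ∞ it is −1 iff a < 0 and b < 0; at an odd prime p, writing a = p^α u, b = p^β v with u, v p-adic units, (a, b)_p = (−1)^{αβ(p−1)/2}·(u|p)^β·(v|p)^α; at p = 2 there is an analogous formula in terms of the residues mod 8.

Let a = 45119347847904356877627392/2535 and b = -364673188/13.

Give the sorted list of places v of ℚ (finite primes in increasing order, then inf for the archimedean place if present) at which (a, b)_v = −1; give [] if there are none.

Mod squares: a ≡ 405705, b ≡ -9794941. Check v ∈ {∞, 2, 3, 5, 7, 11, 13, 17, 23, 37, 41, 43, 47}.
v=13: a=13^-2·(≡9), b=13^-1·(≡4) mod 13; (9|13)=+1, (4|13)=+1; (−1)^{-2·-1·6}·(+1)^-1·(+1)^-2 = +1.
v=41: a=41^2·(≡21), b=41^1·(≡15) mod 41; (21|41)=+1, (15|41)=-1; (−1)^{2·1·20}·(+1)^1·(-1)^2 = +1.
v=43: a=43^1·(≡5), b=43^0·(≡37) mod 43; (5|43)=-1, (37|43)=-1; (−1)^{1·0·21}·(-1)^0·(-1)^1 = -1.
v=11: a=11^4·(≡3), b=11^2·(≡9) mod 11; (3|11)=+1, (9|11)=+1; (−1)^{4·2·5}·(+1)^2·(+1)^4 = +1.
v=2: v_2(a)=12, v_2(b)=2; units ≡ 1, 3 (mod 8); ε·ε+αω+βω = 0·1+12·1+2·0 ≡ 0  ⇒  (a,b)_2 = +1.
v=47: a=47^2·(≡9), b=47^1·(≡21) mod 47; (9|47)=+1, (21|47)=+1; (−1)^{2·1·23}·(+1)^1·(+1)^2 = +1.
v=5: a=5^-1·(≡1), b=5^0·(≡4) mod 5; (1|5)=+1, (4|5)=+1; (−1)^{-1·0·2}·(+1)^0·(+1)^-1 = +1.
v=23: a=23^2·(≡13), b=23^1·(≡3) mod 23; (13|23)=+1, (3|23)=+1; (−1)^{2·1·11}·(+1)^1·(+1)^2 = +1.
v=∞: 405705 > 0 and -9794941 < 0  ⇒  (a,b)_∞ = +1.
v=17: a=17^3·(≡7), b=17^1·(≡4) mod 17; (7|17)=-1, (4|17)=+1; (−1)^{3·1·8}·(-1)^1·(+1)^3 = -1.
v=3: a=3^-1·(≡1), b=3^0·(≡2) mod 3; (1|3)=+1, (2|3)=-1; (−1)^{-1·0·1}·(+1)^0·(-1)^-1 = -1.
v=7: a=7^2·(≡5), b=7^0·(≡5) mod 7; (5|7)=-1, (5|7)=-1; (−1)^{2·0·3}·(-1)^0·(-1)^2 = +1.
v=37: a=37^1·(≡8), b=37^0·(≡31) mod 37; (8|37)=-1, (31|37)=-1; (−1)^{1·0·18}·(-1)^0·(-1)^1 = -1.
|Ram(405705, -9794941)| = 4, even; anisotropic at {3, 17, 37, 43}.

[3, 17, 37, 43]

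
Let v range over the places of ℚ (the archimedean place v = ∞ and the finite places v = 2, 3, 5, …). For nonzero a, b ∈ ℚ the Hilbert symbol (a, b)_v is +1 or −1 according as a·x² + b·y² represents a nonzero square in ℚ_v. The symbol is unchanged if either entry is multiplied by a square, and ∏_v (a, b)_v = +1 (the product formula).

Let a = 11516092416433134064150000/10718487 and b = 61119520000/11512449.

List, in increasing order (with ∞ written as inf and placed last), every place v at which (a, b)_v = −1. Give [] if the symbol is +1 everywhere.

Mod squares: a ≡ 3335145, b ≡ 3157. Check v ∈ {∞, 2, 3, 5, 7, 11, 13, 17, 23, 29, 31, 41}.
v=3: a=3^-7·(≡2), b=3^-4·(≡1) mod 3; (2|3)=-1, (1|3)=+1; (−1)^{-7·-4·1}·(-1)^-4·(+1)^-7 = +1.
v=17: a=17^1·(≡5), b=17^0·(≡14) mod 17; (5|17)=-1, (14|17)=-1; (−1)^{1·0·8}·(-1)^0·(-1)^1 = -1.
v=2: v_2(a)=4, v_2(b)=8; units ≡ 1, 5 (mod 8); ε·ε+αω+βω = 0·0+4·1+8·0 ≡ 0  ⇒  (a,b)_2 = +1.
v=11: a=11^5·(≡7), b=11^3·(≡9) mod 11; (7|11)=-1, (9|11)=+1; (−1)^{5·3·5}·(-1)^3·(+1)^5 = +1.
v=29: a=29^-1·(≡23), b=29^-2·(≡5) mod 29; (23|29)=+1, (5|29)=+1; (−1)^{-1·-2·14}·(+1)^-2·(+1)^-1 = +1.
v=∞: 3335145 > 0 and 3157 > 0  ⇒  (a,b)_∞ = +1.
v=31: a=31^2·(≡20), b=31^0·(≡29) mod 31; (20|31)=+1, (29|31)=-1; (−1)^{2·0·15}·(+1)^0·(-1)^2 = +1.
v=13: a=13^-2·(≡11), b=13^-2·(≡6) mod 13; (11|13)=-1, (6|13)=-1; (−1)^{-2·-2·6}·(-1)^-2·(-1)^-2 = +1.
v=7: a=7^4·(≡2), b=7^1·(≡5) mod 7; (2|7)=+1, (5|7)=-1; (−1)^{4·1·3}·(+1)^1·(-1)^4 = +1.
v=23: a=23^2·(≡11), b=23^0·(≡3) mod 23; (11|23)=-1, (3|23)=+1; (−1)^{2·0·11}·(-1)^0·(+1)^2 = +1.
v=41: a=41^3·(≡4), b=41^1·(≡10) mod 41; (4|41)=+1, (10|41)=+1; (−1)^{3·1·20}·(+1)^1·(+1)^3 = +1.
v=5: a=5^5·(≡4), b=5^4·(≡3) mod 5; (4|5)=+1, (3|5)=-1; (−1)^{5·4·2}·(+1)^4·(-1)^5 = -1.
|Ram(3335145, 3157)| = 2, even; anisotropic at {5, 17}.

[5, 17]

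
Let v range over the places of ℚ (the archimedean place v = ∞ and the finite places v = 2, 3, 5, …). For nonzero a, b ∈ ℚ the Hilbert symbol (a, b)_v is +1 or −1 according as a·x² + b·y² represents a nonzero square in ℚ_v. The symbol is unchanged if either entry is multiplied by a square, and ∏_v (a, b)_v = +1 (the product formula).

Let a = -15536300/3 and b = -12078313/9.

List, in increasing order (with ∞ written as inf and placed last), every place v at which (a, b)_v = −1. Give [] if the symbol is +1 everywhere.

Mod squares: a ≡ -466089, b ≡ -12078313. Check v ∈ {∞, 2, 3, 5, 13, 17, 19, 31, 37, 41, 43}.
v=31: a=31^0·(≡21), b=31^1·(≡19) mod 31; (21|31)=-1, (19|31)=+1; (−1)^{0·1·15}·(-1)^1·(+1)^0 = -1.
v=3: a=3^-1·(≡1), b=3^-2·(≡2) mod 3; (1|3)=+1, (2|3)=-1; (−1)^{-1·-2·1}·(+1)^-2·(-1)^-1 = -1.
v=13: a=13^1·(≡1), b=13^1·(≡1) mod 13; (1|13)=+1, (1|13)=+1; (−1)^{1·1·6}·(+1)^1·(+1)^1 = +1.
v=43: a=43^0·(≡10), b=43^1·(≡27) mod 43; (10|43)=+1, (27|43)=-1; (−1)^{0·1·21}·(+1)^1·(-1)^0 = +1.
v=∞: -466089 < 0 and -12078313 < 0  ⇒  (a,b)_∞ = -1.
v=2: v_2(a)=2, v_2(b)=0; units ≡ 7, 7 (mod 8); ε·ε+αω+βω = 1·1+2·0+0·0 ≡ 1  ⇒  (a,b)_2 = -1.
v=5: a=5^2·(≡1), b=5^0·(≡3) mod 5; (1|5)=+1, (3|5)=-1; (−1)^{2·0·2}·(+1)^0·(-1)^2 = +1.
v=19: a=19^1·(≡1), b=19^0·(≡7) mod 19; (1|19)=+1, (7|19)=+1; (−1)^{1·0·9}·(+1)^0·(+1)^1 = +1.
v=17: a=17^1·(≡1), b=17^1·(≡1) mod 17; (1|17)=+1, (1|17)=+1; (−1)^{1·1·8}·(+1)^1·(+1)^1 = +1.
v=41: a=41^0·(≡39), b=41^1·(≡31) mod 41; (39|41)=+1, (31|41)=+1; (−1)^{0·1·20}·(+1)^1·(+1)^0 = +1.
v=37: a=37^1·(≡29), b=37^0·(≡21) mod 37; (29|37)=-1, (21|37)=+1; (−1)^{1·0·18}·(-1)^0·(+1)^1 = +1.
|Ram(-466089, -12078313)| = 4, even; anisotropic at {2, 3, 31, ∞}.

[2, 3, 31, inf]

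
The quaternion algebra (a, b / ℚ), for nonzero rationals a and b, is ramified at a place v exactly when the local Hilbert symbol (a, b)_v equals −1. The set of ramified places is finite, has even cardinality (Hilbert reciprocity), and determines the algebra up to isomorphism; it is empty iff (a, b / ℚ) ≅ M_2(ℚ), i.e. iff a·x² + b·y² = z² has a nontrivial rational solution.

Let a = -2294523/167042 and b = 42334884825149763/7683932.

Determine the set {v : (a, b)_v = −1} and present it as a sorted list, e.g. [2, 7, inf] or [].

[2, 7, 11, 43]

(a, b) ≡ (-86, 2817661) mod (ℚ^×)²; places V = {2, 3, 7, 11, 17, 23, 31, 37, 43, ∞}.
(a,b)_11: α=2, u≡8; β=1, v≡3 (mod 11); (8|11)=-1, (3|11)=+1; sign (−1)^0·-1^1·+1^2 = -1.
(a,b)_2: α=-1, β=-2; u≡5, v≡5 (mod 8); ε(u)ε(v)=0·0, αω(v)=-1·1, βω(u)=-2·1; sum ≡ 1  ⇒  -1.
(a,b)_7: α=2, u≡3; β=5, v≡2 (mod 7); (3|7)=-1, (2|7)=+1; sign (−1)^0·-1^5·+1^2 = -1.
(a,b)_23: α=0, u≡16; β=-1, v≡16 (mod 23); (16|23)=+1, (16|23)=+1; sign (−1)^0·+1^-1·+1^0 = +1.
(a,b)_3: α=2, u≡1; β=4, v≡1 (mod 3); (1|3)=+1, (1|3)=+1; sign (−1)^0·+1^4·+1^2 = +1.
(a,b)_43: α=1, u≡23; β=3, v≡14 (mod 43); (23|43)=+1, (14|43)=+1; sign (−1)^1·+1^3·+1^1 = -1.
(a,b)_∞: sgn(-86)=−, sgn(2817661)=+, so +1.
(a,b)_37: α=0, u≡26; β=1, v≡10 (mod 37); (26|37)=+1, (10|37)=+1; sign (−1)^0·+1^1·+1^0 = +1.
(a,b)_31: α=0, u≡18; β=2, v≡18 (mod 31); (18|31)=+1, (18|31)=+1; sign (−1)^0·+1^2·+1^0 = +1.
(a,b)_17: α=-4, u≡9; β=-4, v≡1 (mod 17); (9|17)=+1, (1|17)=+1; sign (−1)^0·+1^-4·+1^-4 = +1.
|Ram(-86, 2817661)| = 4, even; anisotropic at {2, 7, 11, 43}.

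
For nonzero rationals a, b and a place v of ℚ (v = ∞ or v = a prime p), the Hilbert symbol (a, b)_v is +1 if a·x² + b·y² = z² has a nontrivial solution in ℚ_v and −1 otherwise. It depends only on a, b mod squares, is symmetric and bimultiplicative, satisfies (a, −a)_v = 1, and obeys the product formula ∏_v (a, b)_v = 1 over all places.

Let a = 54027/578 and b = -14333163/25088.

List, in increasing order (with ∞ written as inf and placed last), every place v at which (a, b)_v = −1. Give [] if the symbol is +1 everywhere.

[3, 13, 23, 29]

(a, b) ≡ (1334, -34086) mod (ℚ^×)²; places V = {2, 3, 7, 13, 17, 19, 23, 29, ∞}.
(a,b)_2: α=-1, β=-9; u≡3, v≡5 (mod 8); ε(u)ε(v)=1·0, αω(v)=-1·1, βω(u)=-9·1; sum ≡ 0  ⇒  +1.
(a,b)_29: α=1, u≡11; β=2, v≡3 (mod 29); (11|29)=-1, (3|29)=-1; sign (−1)^0·-1^2·-1^1 = -1.
(a,b)_7: α=0, u≡2; β=-2, v≡2 (mod 7); (2|7)=+1, (2|7)=+1; sign (−1)^0·+1^-2·+1^0 = +1.
(a,b)_17: α=-2, u≡9; β=0, v≡1 (mod 17); (9|17)=+1, (1|17)=+1; sign (−1)^0·+1^0·+1^-2 = +1.
(a,b)_23: α=1, u≡1; β=1, v≡13 (mod 23); (1|23)=+1, (13|23)=+1; sign (−1)^1·+1^1·+1^1 = -1.
(a,b)_19: α=0, u≡6; β=1, v≡7 (mod 19); (6|19)=+1, (7|19)=+1; sign (−1)^0·+1^1·+1^0 = +1.
(a,b)_3: α=4, u≡2; β=1, v≡2 (mod 3); (2|3)=-1, (2|3)=-1; sign (−1)^0·-1^1·-1^4 = -1.
(a,b)_13: α=0, u≡2; β=1, v≡4 (mod 13); (2|13)=-1, (4|13)=+1; sign (−1)^0·-1^1·+1^0 = -1.
(a,b)_∞: sgn(1334)=+, sgn(-34086)=−, so +1.
Ram(1334, -34086) = {3, 13, 23, 29}; no ℚ_3-point on the conic.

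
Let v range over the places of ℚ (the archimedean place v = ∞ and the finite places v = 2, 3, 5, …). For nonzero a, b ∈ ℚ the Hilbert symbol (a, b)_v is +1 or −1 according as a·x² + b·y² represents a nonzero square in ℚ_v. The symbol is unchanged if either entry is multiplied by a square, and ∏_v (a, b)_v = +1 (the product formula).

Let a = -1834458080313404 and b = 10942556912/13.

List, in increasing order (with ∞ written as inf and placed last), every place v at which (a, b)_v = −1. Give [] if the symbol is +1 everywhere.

[23, 41]

(a, b) ≡ (-1271, 299) mod (ℚ^×)²; places V = {2, 7, 13, 19, 23, 31, 41, ∞}.
(a,b)_19: α=0, u≡3; β=2, v≡8 (mod 19); (3|19)=-1, (8|19)=-1; sign (−1)^0·-1^2·-1^0 = +1.
(a,b)_13: α=2, u≡1; β=-1, v≡1 (mod 13); (1|13)=+1, (1|13)=+1; sign (−1)^0·+1^-1·+1^2 = +1.
(a,b)_7: α=4, u≡6; β=2, v≡5 (mod 7); (6|7)=-1, (5|7)=-1; sign (−1)^0·-1^2·-1^4 = +1.
(a,b)_31: α=1, u≡11; β=0, v≡2 (mod 31); (11|31)=-1, (2|31)=+1; sign (−1)^0·-1^0·+1^1 = +1.
(a,b)_∞: sgn(-1271)=−, sgn(299)=+, so +1.
(a,b)_23: α=2, u≡17; β=1, v≡12 (mod 23); (17|23)=-1, (12|23)=+1; sign (−1)^0·-1^1·+1^2 = -1.
(a,b)_2: α=2, β=4; u≡1, v≡3 (mod 8); ε(u)ε(v)=0·1, αω(v)=2·1, βω(u)=4·0; sum ≡ 0  ⇒  +1.
(a,b)_41: α=3, u≡9; β=2, v≡27 (mod 41); (9|41)=+1, (27|41)=-1; sign (−1)^0·+1^2·-1^3 = -1.
|Ram(-1271, 299)| = 2, even; anisotropic at {23, 41}.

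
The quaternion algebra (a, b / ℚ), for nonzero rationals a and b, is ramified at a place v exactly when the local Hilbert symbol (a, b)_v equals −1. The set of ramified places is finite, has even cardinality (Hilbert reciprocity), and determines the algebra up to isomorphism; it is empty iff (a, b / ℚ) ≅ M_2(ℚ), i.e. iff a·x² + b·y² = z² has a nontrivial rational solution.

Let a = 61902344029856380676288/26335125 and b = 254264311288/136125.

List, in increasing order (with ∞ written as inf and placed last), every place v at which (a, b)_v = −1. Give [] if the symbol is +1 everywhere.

(a, b) ≡ (136735, 3555110) mod (ℚ^×)²; places V = {2, 3, 5, 11, 13, 17, 23, 29, 41, ∞}.
(a,b)_∞: sgn(136735)=+, sgn(3555110)=+, so +1.
(a,b)_41: α=3, u≡22; β=1, v≡16 (mod 41); (22|41)=-1, (16|41)=+1; sign (−1)^0·-1^1·+1^3 = -1.
(a,b)_13: α=2, u≡1; β=3, v≡2 (mod 13); (1|13)=+1, (2|13)=-1; sign (−1)^0·+1^3·-1^2 = +1.
(a,b)_2: α=6, β=3; u≡7, v≡3 (mod 8); ε(u)ε(v)=1·1, αω(v)=6·1, βω(u)=3·0; sum ≡ 1  ⇒  -1.
(a,b)_11: α=0, u≡1; β=-2, v≡3 (mod 11); (1|11)=+1, (3|11)=+1; sign (−1)^0·+1^-2·+1^0 = +1.
(a,b)_23: α=7, u≡15; β=3, v≡10 (mod 23); (15|23)=-1, (10|23)=-1; sign (−1)^1·-1^3·-1^7 = -1.
(a,b)_29: α=3, u≡19; β=1, v≡22 (mod 29); (19|29)=-1, (22|29)=+1; sign (−1)^0·-1^1·+1^3 = -1.
(a,b)_5: α=-3, u≡3; β=-3, v≡2 (mod 5); (3|5)=-1, (2|5)=-1; sign (−1)^0·-1^-3·-1^-3 = +1.
(a,b)_3: α=-6, u≡1; β=-2, v≡2 (mod 3); (1|3)=+1, (2|3)=-1; sign (−1)^0·+1^-2·-1^-6 = +1.
(a,b)_17: α=-2, u≡16; β=0, v≡4 (mod 17); (16|17)=+1, (4|17)=+1; sign (−1)^0·+1^0·+1^-2 = +1.
(136735, 3555110 / ℚ) ramifies at {2, 23, 29, 41}: a division algebra.

[2, 23, 29, 41]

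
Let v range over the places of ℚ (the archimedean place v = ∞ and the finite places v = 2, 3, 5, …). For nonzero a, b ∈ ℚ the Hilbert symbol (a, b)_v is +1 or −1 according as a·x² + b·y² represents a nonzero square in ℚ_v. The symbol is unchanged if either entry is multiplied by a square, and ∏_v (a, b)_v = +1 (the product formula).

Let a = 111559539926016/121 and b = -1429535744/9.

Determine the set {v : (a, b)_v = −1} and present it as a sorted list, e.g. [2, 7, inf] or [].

[7, 13]

(a, b) ≡ (161, -2639) mod (ℚ^×)²; places V = {2, 3, 7, 11, 13, 23, 29, ∞}.
(a,b)_29: α=2, u≡5; β=1, v≡1 (mod 29); (5|29)=+1, (1|29)=+1; sign (−1)^0·+1^1·+1^2 = +1.
(a,b)_23: α=3, u≡17; β=2, v≡8 (mod 23); (17|23)=-1, (8|23)=+1; sign (−1)^0·-1^2·+1^3 = +1.
(a,b)_∞: sgn(161)=+, sgn(-2639)=−, so +1.
(a,b)_3: α=2, u≡2; β=-2, v≡1 (mod 3); (2|3)=-1, (1|3)=+1; sign (−1)^0·-1^-2·+1^2 = +1.
(a,b)_7: α=1, u≡2; β=1, v≡4 (mod 7); (2|7)=+1, (4|7)=+1; sign (−1)^1·+1^1·+1^1 = -1.
(a,b)_2: α=10, β=10; u≡1, v≡1 (mod 8); ε(u)ε(v)=0·0, αω(v)=10·0, βω(u)=10·0; sum ≡ 0  ⇒  +1.
(a,b)_13: α=2, u≡6; β=1, v≡11 (mod 13); (6|13)=-1, (11|13)=-1; sign (−1)^0·-1^1·-1^2 = -1.
(a,b)_11: α=-2, u≡6; β=0, v≡5 (mod 11); (6|11)=-1, (5|11)=+1; sign (−1)^0·-1^0·+1^-2 = +1.
(161, -2639 / ℚ) ramifies at {7, 13}: a division algebra.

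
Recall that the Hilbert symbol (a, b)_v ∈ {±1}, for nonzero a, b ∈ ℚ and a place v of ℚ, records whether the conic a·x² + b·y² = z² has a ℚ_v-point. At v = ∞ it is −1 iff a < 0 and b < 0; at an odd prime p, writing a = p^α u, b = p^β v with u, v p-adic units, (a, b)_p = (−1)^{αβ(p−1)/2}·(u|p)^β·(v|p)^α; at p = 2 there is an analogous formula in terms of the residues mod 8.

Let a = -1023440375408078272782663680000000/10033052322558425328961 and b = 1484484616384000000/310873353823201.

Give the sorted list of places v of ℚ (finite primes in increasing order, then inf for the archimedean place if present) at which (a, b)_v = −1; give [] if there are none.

Mod squares: a ≡ -5, b ≡ 1771. Check v ∈ {∞, 2, 5, 7, 11, 13, 17, 19, 23, 43, 47, 53}.
v=17: a=17^-4·(≡11), b=17^-4·(≡7) mod 17; (11|17)=-1, (7|17)=-1; (−1)^{-4·-4·8}·(-1)^-4·(-1)^-4 = +1.
v=∞: -5 < 0 and 1771 > 0  ⇒  (a,b)_∞ = +1.
v=19: a=19^-6·(≡14), b=19^-4·(≡11) mod 19; (14|19)=-1, (11|19)=+1; (−1)^{-6·-4·9}·(-1)^-4·(+1)^-6 = +1.
v=43: a=43^2·(≡6), b=43^0·(≡26) mod 43; (6|43)=+1, (26|43)=-1; (−1)^{2·0·21}·(+1)^0·(-1)^2 = +1.
v=23: a=23^-2·(≡8), b=23^1·(≡13) mod 23; (8|23)=+1, (13|23)=+1; (−1)^{-2·1·11}·(+1)^1·(+1)^-2 = +1.
v=47: a=47^2·(≡24), b=47^2·(≡12) mod 47; (24|47)=+1, (12|47)=+1; (−1)^{2·2·23}·(+1)^2·(+1)^2 = +1.
v=13: a=13^-6·(≡8), b=13^-4·(≡1) mod 13; (8|13)=-1, (1|13)=+1; (−1)^{-6·-4·6}·(-1)^-4·(+1)^-6 = +1.
v=7: a=7^4·(≡2), b=7^3·(≡1) mod 7; (2|7)=+1, (1|7)=+1; (−1)^{4·3·3}·(+1)^3·(+1)^4 = +1.
v=53: a=53^2·(≡12), b=53^0·(≡39) mod 53; (12|53)=-1, (39|53)=-1; (−1)^{2·0·26}·(-1)^0·(-1)^2 = +1.
v=5: a=5^7·(≡1), b=5^6·(≡1) mod 5; (1|5)=+1, (1|5)=+1; (−1)^{7·6·2}·(+1)^6·(+1)^7 = +1.
v=11: a=11^6·(≡7), b=11^3·(≡2) mod 11; (7|11)=-1, (2|11)=-1; (−1)^{6·3·5}·(-1)^3·(-1)^6 = -1.
v=2: v_2(a)=28, v_2(b)=12; units ≡ 3, 3 (mod 8); ε·ε+αω+βω = 1·1+28·1+12·1 ≡ 1  ⇒  (a,b)_2 = -1.
Ram(-5, 1771) = {2, 11}; no ℚ_2-point on the conic.

[2, 11]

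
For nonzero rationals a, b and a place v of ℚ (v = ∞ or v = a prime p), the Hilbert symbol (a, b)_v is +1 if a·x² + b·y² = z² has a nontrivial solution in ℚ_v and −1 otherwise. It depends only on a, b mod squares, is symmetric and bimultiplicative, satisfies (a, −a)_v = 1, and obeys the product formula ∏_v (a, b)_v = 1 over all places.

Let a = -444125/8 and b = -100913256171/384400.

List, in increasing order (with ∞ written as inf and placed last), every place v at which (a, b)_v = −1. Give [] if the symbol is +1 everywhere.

Mod squares: a ≡ -35530, b ≡ -125419. Check v ∈ {∞, 2, 3, 5, 7, 11, 13, 17, 19, 23, 31, 41}.
v=19: a=19^1·(≡16), b=19^1·(≡16) mod 19; (16|19)=+1, (16|19)=+1; (−1)^{1·1·9}·(+1)^1·(+1)^1 = -1.
v=17: a=17^1·(≡9), b=17^0·(≡6) mod 17; (9|17)=+1, (6|17)=-1; (−1)^{1·0·8}·(+1)^0·(-1)^1 = -1.
v=41: a=41^0·(≡24), b=41^1·(≡16) mod 41; (24|41)=-1, (16|41)=+1; (−1)^{0·1·20}·(-1)^1·(+1)^0 = -1.
v=2: v_2(a)=-3, v_2(b)=-4; units ≡ 3, 5 (mod 8); ε·ε+αω+βω = 1·0+-3·1+-4·1 ≡ 1  ⇒  (a,b)_2 = -1.
v=5: a=5^3·(≡4), b=5^-2·(≡4) mod 5; (4|5)=+1, (4|5)=+1; (−1)^{3·-2·2}·(+1)^-2·(+1)^3 = +1.
v=31: a=31^0·(≡17), b=31^-2·(≡1) mod 31; (17|31)=-1, (1|31)=+1; (−1)^{0·-2·15}·(-1)^-2·(+1)^0 = +1.
v=∞: -35530 < 0 and -125419 < 0  ⇒  (a,b)_∞ = -1.
v=7: a=7^0·(≡4), b=7^1·(≡5) mod 7; (4|7)=+1, (5|7)=-1; (−1)^{0·1·3}·(+1)^1·(-1)^0 = +1.
v=11: a=11^1·(≡9), b=11^0·(≡4) mod 11; (9|11)=+1, (4|11)=+1; (−1)^{1·0·5}·(+1)^0·(+1)^1 = +1.
v=3: a=3^0·(≡2), b=3^2·(≡2) mod 3; (2|3)=-1, (2|3)=-1; (−1)^{0·2·1}·(-1)^2·(-1)^0 = +1.
v=13: a=13^0·(≡9), b=13^2·(≡5) mod 13; (9|13)=+1, (5|13)=-1; (−1)^{0·2·6}·(+1)^2·(-1)^0 = +1.
v=23: a=23^0·(≡15), b=23^3·(≡17) mod 23; (15|23)=-1, (17|23)=-1; (−1)^{0·3·11}·(-1)^3·(-1)^0 = -1.
(-35530, -125419 / ℚ) ramifies at {2, 17, 19, 23, 41, ∞}: a division algebra.

[2, 17, 19, 23, 41, inf]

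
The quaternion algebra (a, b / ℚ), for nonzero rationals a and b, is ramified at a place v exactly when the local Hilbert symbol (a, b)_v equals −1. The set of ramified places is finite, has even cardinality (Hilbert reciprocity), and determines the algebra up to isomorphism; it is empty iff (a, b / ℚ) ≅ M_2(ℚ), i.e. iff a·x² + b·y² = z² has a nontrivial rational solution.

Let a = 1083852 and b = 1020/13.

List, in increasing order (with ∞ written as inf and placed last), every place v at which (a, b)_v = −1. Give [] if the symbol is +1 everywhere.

[2, 3, 5, 17]

(a, b) ≡ (30107, 3315) mod (ℚ^×)²; places V = {2, 3, 5, 7, 11, 13, 17, 23, ∞}.
(a,b)_5: α=0, u≡2; β=1, v≡3 (mod 5); (2|5)=-1, (3|5)=-1; sign (−1)^0·-1^1·-1^0 = -1.
(a,b)_13: α=0, u≡3; β=-1, v≡6 (mod 13); (3|13)=+1, (6|13)=-1; sign (−1)^0·+1^-1·-1^0 = +1.
(a,b)_2: α=2, β=2; u≡3, v≡3 (mod 8); ε(u)ε(v)=1·1, αω(v)=2·1, βω(u)=2·1; sum ≡ 1  ⇒  -1.
(a,b)_7: α=1, u≡3; β=0, v≡2 (mod 7); (3|7)=-1, (2|7)=+1; sign (−1)^0·-1^0·+1^1 = +1.
(a,b)_17: α=1, u≡6; β=1, v≡2 (mod 17); (6|17)=-1, (2|17)=+1; sign (−1)^0·-1^1·+1^1 = -1.
(a,b)_11: α=1, u≡5; β=0, v≡4 (mod 11); (5|11)=+1, (4|11)=+1; sign (−1)^0·+1^0·+1^1 = +1.
(a,b)_3: α=2, u≡2; β=1, v≡1 (mod 3); (2|3)=-1, (1|3)=+1; sign (−1)^0·-1^1·+1^2 = -1.
(a,b)_∞: sgn(30107)=+, sgn(3315)=+, so +1.
(a,b)_23: α=1, u≡20; β=0, v≡13 (mod 23); (20|23)=-1, (13|23)=+1; sign (−1)^0·-1^0·+1^1 = +1.
|Ram(30107, 3315)| = 4, even; anisotropic at {2, 3, 5, 17}.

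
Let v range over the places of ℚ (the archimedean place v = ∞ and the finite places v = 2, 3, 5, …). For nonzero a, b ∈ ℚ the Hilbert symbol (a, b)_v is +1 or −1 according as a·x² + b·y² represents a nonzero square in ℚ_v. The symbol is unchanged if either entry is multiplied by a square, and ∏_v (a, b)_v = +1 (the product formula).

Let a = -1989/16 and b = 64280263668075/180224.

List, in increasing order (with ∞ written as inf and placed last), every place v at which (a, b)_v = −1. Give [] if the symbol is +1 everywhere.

(a, b) ≡ (-221, 55913) mod (ℚ^×)²; places V = {2, 3, 5, 7, 11, 13, 17, 23, ∞}.
(a,b)_5: α=0, u≡1; β=2, v≡2 (mod 5); (1|5)=+1, (2|5)=-1; sign (−1)^0·+1^2·-1^0 = +1.
(a,b)_7: α=0, u≡3; β=4, v≡4 (mod 7); (3|7)=-1, (4|7)=+1; sign (−1)^0·-1^4·+1^0 = +1.
(a,b)_23: α=0, u≡18; β=1, v≡6 (mod 23); (18|23)=+1, (6|23)=+1; sign (−1)^0·+1^1·+1^0 = +1.
(a,b)_∞: sgn(-221)=−, sgn(55913)=+, so +1.
(a,b)_11: α=0, u≡7; β=-1, v≡3 (mod 11); (7|11)=-1, (3|11)=+1; sign (−1)^0·-1^-1·+1^0 = -1.
(a,b)_13: α=1, u≡1; β=1, v≡5 (mod 13); (1|13)=+1, (5|13)=-1; sign (−1)^0·+1^1·-1^1 = -1.
(a,b)_3: α=2, u≡1; β=6, v≡2 (mod 3); (1|3)=+1, (2|3)=-1; sign (−1)^0·+1^6·-1^2 = +1.
(a,b)_17: α=1, u≡15; β=3, v≡13 (mod 17); (15|17)=+1, (13|17)=+1; sign (−1)^0·+1^3·+1^1 = +1.
(a,b)_2: α=-4, β=-14; u≡3, v≡1 (mod 8); ε(u)ε(v)=1·0, αω(v)=-4·0, βω(u)=-14·1; sum ≡ 0  ⇒  +1.
(-221, 55913 / ℚ) ramifies at {11, 13}: a division algebra.

[11, 13]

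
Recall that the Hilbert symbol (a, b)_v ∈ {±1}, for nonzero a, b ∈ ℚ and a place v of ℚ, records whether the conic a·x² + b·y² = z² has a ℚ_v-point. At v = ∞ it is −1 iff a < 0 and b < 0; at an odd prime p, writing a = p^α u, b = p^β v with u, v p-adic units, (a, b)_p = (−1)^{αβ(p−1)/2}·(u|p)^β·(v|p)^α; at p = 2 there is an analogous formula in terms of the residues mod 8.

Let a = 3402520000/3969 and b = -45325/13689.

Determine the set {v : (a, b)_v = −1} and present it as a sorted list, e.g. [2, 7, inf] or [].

[2, 37]

(a, b) ≡ (703, -37) mod (ℚ^×)²; places V = {2, 3, 5, 7, 11, 13, 19, 37, ∞}.
(a,b)_2: α=6, β=0; u≡7, v≡3 (mod 8); ε(u)ε(v)=1·1, αω(v)=6·1, βω(u)=0·0; sum ≡ 1  ⇒  -1.
(a,b)_37: α=1, u≡20; β=1, v≡4 (mod 37); (20|37)=-1, (4|37)=+1; sign (−1)^0·-1^1·+1^1 = -1.
(a,b)_19: α=1, u≡8; β=0, v≡1 (mod 19); (8|19)=-1, (1|19)=+1; sign (−1)^0·-1^0·+1^1 = +1.
(a,b)_13: α=0, u≡12; β=-2, v≡2 (mod 13); (12|13)=+1, (2|13)=-1; sign (−1)^0·+1^-2·-1^0 = +1.
(a,b)_5: α=4, u≡3; β=2, v≡3 (mod 5); (3|5)=-1, (3|5)=-1; sign (−1)^0·-1^2·-1^4 = +1.
(a,b)_∞: sgn(703)=+, sgn(-37)=−, so +1.
(a,b)_3: α=-4, u≡1; β=-4, v≡2 (mod 3); (1|3)=+1, (2|3)=-1; sign (−1)^0·+1^-4·-1^-4 = +1.
(a,b)_11: α=2, u≡2; β=0, v≡10 (mod 11); (2|11)=-1, (10|11)=-1; sign (−1)^0·-1^0·-1^2 = +1.
(a,b)_7: α=-2, u≡3; β=2, v≡5 (mod 7); (3|7)=-1, (5|7)=-1; sign (−1)^0·-1^2·-1^-2 = +1.
|Ram(703, -37)| = 2, even; anisotropic at {2, 37}.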